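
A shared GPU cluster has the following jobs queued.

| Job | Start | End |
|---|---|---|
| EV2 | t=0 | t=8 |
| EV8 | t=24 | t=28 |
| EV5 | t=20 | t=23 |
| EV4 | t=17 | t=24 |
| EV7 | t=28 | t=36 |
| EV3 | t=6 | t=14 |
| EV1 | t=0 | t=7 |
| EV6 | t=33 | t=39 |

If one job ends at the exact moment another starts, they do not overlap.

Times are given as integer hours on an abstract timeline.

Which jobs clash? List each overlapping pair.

Two intervals overlap when each starts before the other ends.
Sorted by start: EV1, EV2, EV3, EV4, EV5, EV8, EV7, EV6.
EV2 starts before EV1 ends → EV1 and EV2 overlap.
EV3 starts before EV1 ends → EV1 and EV3 overlap.
EV4 starts after EV1 ends; EV1 is clear from here.
EV3 starts before EV2 ends → EV2 and EV3 overlap.
EV4 starts after EV2 ends; EV2 is clear from here.
EV4 starts after EV3 ends; EV3 is clear from here.
EV5 starts before EV4 ends → EV4 and EV5 overlap.
EV8 starts exactly when EV4 ends (back-to-back, no overlap); EV4 is clear from here.
EV8 starts after EV5 ends; EV5 is clear from here.
EV7 starts exactly when EV8 ends (back-to-back, no overlap); EV8 is clear from here.
EV6 starts before EV7 ends → EV7 and EV6 overlap.

EV1 & EV2, EV1 & EV3, EV2 & EV3, EV4 & EV5, EV6 & EV7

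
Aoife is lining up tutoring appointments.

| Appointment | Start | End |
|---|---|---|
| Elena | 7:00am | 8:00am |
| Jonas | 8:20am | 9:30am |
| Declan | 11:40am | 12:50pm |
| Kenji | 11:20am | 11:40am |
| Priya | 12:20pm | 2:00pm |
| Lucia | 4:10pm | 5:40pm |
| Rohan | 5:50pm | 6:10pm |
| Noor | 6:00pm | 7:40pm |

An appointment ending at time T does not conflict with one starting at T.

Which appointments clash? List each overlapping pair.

Sorted by start: Elena, Jonas, Kenji, Declan, Priya, Lucia, Rohan, Noor.
Jonas starts after Elena ends, so nothing later overlaps Elena either.
Kenji starts after Jonas ends, so nothing later overlaps Jonas either.
Declan starts exactly when Kenji ends (back-to-back, no overlap), so nothing later overlaps Kenji either.
Priya starts before Declan ends → Declan and Priya overlap.
Lucia starts after Declan ends, so nothing later overlaps Declan either.
Lucia starts after Priya ends, so nothing later overlaps Priya either.
Rohan starts after Lucia ends, so nothing later overlaps Lucia either.
Noor starts before Rohan ends → Rohan and Noor overlap.

Declan & Priya, Noor & Rohan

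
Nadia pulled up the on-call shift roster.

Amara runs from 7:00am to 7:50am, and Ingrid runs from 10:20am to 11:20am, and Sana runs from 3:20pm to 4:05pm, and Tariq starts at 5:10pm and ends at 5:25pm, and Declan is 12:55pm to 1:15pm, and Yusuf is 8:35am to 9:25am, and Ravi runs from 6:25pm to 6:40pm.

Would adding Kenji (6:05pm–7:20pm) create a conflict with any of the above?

Yes — it overlaps Ravi

Amara: ends 7:50am at or before Kenji starts 6:05pm → clear.
Yusuf: ends 9:25am at or before Kenji starts 6:05pm → clear.
Ingrid: ends 11:20am at or before Kenji starts 6:05pm → clear.
Declan: ends 1:15pm at or before Kenji starts 6:05pm → clear.
Sana: ends 4:05pm at or before Kenji starts 6:05pm → clear.
Tariq: ends 5:25pm at or before Kenji starts 6:05pm → clear.
Ravi: starts 6:25pm before Kenji ends 7:20pm, and ends 6:40pm after Kenji starts 6:05pm → overlap.
Kenji overlaps Ravi.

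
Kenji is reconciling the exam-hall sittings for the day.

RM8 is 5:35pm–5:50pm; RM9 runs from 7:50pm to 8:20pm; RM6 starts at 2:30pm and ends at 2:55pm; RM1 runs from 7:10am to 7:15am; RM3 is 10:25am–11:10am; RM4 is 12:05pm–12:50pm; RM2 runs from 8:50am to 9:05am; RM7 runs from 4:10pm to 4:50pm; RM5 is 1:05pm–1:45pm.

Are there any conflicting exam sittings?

Two intervals overlap when each starts before the other ends.
Sorted by start: RM1, RM2, RM3, RM4, RM5, RM6, RM7, RM8, RM9.
RM2 starts after RM1 ends — done with RM1.
RM3 starts after RM2 ends — done with RM2.
RM4 starts after RM3 ends — done with RM3.
RM5 starts after RM4 ends — done with RM4.
RM6 starts after RM5 ends — done with RM5.
RM7 starts after RM6 ends — done with RM6.
RM8 starts after RM7 ends — done with RM7.
RM9 starts after RM8 ends.
Every pair is clear; the schedule has no overlaps.

No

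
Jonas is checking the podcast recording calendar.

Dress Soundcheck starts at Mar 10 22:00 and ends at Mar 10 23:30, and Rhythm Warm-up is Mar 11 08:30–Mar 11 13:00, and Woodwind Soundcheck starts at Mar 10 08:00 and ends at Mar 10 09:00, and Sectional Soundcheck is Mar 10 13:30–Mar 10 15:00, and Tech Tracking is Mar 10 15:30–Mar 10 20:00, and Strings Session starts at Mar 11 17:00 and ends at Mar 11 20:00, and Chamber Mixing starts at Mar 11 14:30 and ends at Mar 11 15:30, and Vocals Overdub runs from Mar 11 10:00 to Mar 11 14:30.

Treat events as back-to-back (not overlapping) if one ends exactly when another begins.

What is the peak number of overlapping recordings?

2

Sweep the timeline, counting +1 at each start and −1 at each end (ends before starts at a tie):
Mar 10 08:00 start Woodwind Soundcheck → 1
Mar 10 09:00 end Woodwind Soundcheck → 0
Mar 10 13:30 start Sectional Soundcheck → 1
Mar 10 15:00 end Sectional Soundcheck → 0
Mar 10 15:30 start Tech Tracking → 1
Mar 10 20:00 end Tech Tracking → 0
Mar 10 22:00 start Dress Soundcheck → 1
Mar 10 23:30 end Dress Soundcheck → 0
Mar 11 08:30 start Rhythm Warm-up → 1
Mar 11 10:00 start Vocals Overdub → 2
Mar 11 13:00 end Rhythm Warm-up → 1
Mar 11 14:30 end Vocals Overdub → 0
Mar 11 14:30 start Chamber Mixing → 1
Mar 11 15:30 end Chamber Mixing → 0
Mar 11 17:00 start Strings Session → 1
Mar 11 20:00 end Strings Session → 0
Peak is 2, at Mar 11 10:00 (Rhythm Warm-up, Vocals Overdub).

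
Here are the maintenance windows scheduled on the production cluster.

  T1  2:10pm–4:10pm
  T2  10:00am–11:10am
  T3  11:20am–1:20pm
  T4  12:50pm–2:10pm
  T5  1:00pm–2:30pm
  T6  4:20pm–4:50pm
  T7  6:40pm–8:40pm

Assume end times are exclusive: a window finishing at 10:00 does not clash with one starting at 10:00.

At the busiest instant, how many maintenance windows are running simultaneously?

3

Sweep the timeline, counting +1 at each start and −1 at each end (ends before starts at a tie):
10:00am start T2 → 1
11:10am end T2 → 0
11:20am start T3 → 1
12:50pm start T4 → 2
1:00pm start T5 → 3
1:20pm end T3 → 2
2:10pm end T4 → 1
2:10pm start T1 → 2
2:30pm end T5 → 1
4:10pm end T1 → 0
4:20pm start T6 → 1
4:50pm end T6 → 0
6:40pm start T7 → 1
8:40pm end T7 → 0
Peak is 3, at 1:00pm (T3, T4, T5).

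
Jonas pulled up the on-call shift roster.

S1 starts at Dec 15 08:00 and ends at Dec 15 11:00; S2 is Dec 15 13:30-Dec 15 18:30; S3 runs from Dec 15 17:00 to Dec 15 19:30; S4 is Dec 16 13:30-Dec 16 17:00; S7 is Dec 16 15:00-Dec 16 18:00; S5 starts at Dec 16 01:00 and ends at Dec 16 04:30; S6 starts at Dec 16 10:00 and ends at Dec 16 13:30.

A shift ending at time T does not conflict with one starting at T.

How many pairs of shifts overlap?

Sorted by start: S1, S2, S3, S5, S6, S4, S7.
S2 starts after S1 ends; S1 is clear from here.
S3 starts before S2 ends → S2 and S3 overlap.
S5 starts after S2 ends; S2 is clear from here.
S5 starts after S3 ends; S3 is clear from here.
S6 starts after S5 ends; S5 is clear from here.
S4 starts exactly when S6 ends (back-to-back, no overlap); S6 is clear from here.
S7 starts before S4 ends → S4 and S7 overlap.
Overlapping pairs: S2 & S3, S4 & S7 — 2 in total.

2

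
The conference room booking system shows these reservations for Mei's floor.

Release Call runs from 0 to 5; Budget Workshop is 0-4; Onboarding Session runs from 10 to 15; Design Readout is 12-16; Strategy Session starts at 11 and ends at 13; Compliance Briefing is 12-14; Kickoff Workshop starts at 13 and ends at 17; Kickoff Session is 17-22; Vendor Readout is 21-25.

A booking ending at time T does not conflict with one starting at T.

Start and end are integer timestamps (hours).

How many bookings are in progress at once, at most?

Walk through starts and ends in time order (an end at T is processed before a start at T):
0 start Budget Workshop → 1
0 start Release Call → 2
4 end Budget Workshop → 1
5 end Release Call → 0
10 start Onboarding Session → 1
11 start Strategy Session → 2
12 start Compliance Briefing → 3
12 start Design Readout → 4
13 end Strategy Session → 3
13 start Kickoff Workshop → 4
14 end Compliance Briefing → 3
15 end Onboarding Session → 2
16 end Design Readout → 1
17 end Kickoff Workshop → 0
17 start Kickoff Session → 1
21 start Vendor Readout → 2
22 end Kickoff Session → 1
25 end Vendor Readout → 0
Peak is 4, at 12 (Compliance Briefing, Design Readout, Onboarding Session, Strategy Session).

4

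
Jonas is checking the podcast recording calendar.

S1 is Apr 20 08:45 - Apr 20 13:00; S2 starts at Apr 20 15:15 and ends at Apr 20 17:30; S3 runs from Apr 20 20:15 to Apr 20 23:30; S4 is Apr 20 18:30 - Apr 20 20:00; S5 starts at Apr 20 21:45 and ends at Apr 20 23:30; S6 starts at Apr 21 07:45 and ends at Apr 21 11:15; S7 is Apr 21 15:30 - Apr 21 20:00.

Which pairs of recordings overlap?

S3 & S5

Sorted by start: S1, S2, S4, S3, S5, S6, S7.
S2 starts after S1 ends, so nothing later overlaps S1 either.
S4 starts after S2 ends, so nothing later overlaps S2 either.
S3 starts after S4 ends, so nothing later overlaps S4 either.
S5 starts before S3 ends → S3 and S5 overlap.
S6 starts after S3 ends, so nothing later overlaps S3 either.
S6 starts after S5 ends, so nothing later overlaps S5 either.
S7 starts after S6 ends.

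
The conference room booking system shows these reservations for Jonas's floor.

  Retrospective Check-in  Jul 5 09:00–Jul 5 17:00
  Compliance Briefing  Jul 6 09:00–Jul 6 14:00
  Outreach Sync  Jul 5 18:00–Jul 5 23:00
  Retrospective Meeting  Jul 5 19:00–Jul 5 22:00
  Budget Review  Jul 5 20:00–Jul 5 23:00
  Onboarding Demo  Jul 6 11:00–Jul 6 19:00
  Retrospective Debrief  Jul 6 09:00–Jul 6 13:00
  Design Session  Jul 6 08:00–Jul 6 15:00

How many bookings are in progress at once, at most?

Sweep the timeline, counting +1 at each start and −1 at each end (ends before starts at a tie):
Jul 5 09:00 start Retrospective Check-in → 1
Jul 5 17:00 end Retrospective Check-in → 0
Jul 5 18:00 start Outreach Sync → 1
Jul 5 19:00 start Retrospective Meeting → 2
Jul 5 20:00 start Budget Review → 3
Jul 5 22:00 end Retrospective Meeting → 2
Jul 5 23:00 end Budget Review → 1
Jul 5 23:00 end Outreach Sync → 0
Jul 6 08:00 start Design Session → 1
Jul 6 09:00 start Compliance Briefing → 2
Jul 6 09:00 start Retrospective Debrief → 3
Jul 6 11:00 start Onboarding Demo → 4
Jul 6 13:00 end Retrospective Debrief → 3
Jul 6 14:00 end Compliance Briefing → 2
Jul 6 15:00 end Design Session → 1
Jul 6 19:00 end Onboarding Demo → 0
Peak is 4, at Jul 6 11:00 (Compliance Briefing, Design Session, Onboarding Demo, Retrospective Debrief).

4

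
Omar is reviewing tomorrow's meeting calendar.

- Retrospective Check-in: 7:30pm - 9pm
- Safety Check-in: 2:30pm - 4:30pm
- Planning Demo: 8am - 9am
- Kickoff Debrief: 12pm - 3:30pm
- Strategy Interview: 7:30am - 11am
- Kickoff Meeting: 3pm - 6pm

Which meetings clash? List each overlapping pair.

Kickoff Debrief & Kickoff Meeting, Kickoff Debrief & Safety Check-in, Kickoff Meeting & Safety Check-in, Planning Demo & Strategy Interview

Sorted by start: Strategy Interview, Planning Demo, Kickoff Debrief, Safety Check-in, Kickoff Meeting, Retrospective Check-in.
Planning Demo starts before Strategy Interview ends → Strategy Interview and Planning Demo overlap.
Kickoff Debrief starts after Strategy Interview ends, so nothing later overlaps Strategy Interview either.
Kickoff Debrief starts after Planning Demo ends, so nothing later overlaps Planning Demo either.
Safety Check-in starts before Kickoff Debrief ends → Kickoff Debrief and Safety Check-in overlap.
Kickoff Meeting starts before Kickoff Debrief ends → Kickoff Debrief and Kickoff Meeting overlap.
Retrospective Check-in starts after Kickoff Debrief ends.
Kickoff Meeting starts before Safety Check-in ends → Safety Check-in and Kickoff Meeting overlap.
Retrospective Check-in starts after Safety Check-in ends.
Retrospective Check-in starts after Kickoff Meeting ends.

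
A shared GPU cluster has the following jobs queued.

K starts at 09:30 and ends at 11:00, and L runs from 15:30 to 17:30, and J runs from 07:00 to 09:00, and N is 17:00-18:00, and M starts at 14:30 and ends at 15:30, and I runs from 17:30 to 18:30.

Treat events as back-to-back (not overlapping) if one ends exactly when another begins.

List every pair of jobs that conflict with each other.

Check each pair: they overlap iff neither finishes before the other starts.
Sorted by start: J, K, M, L, N, I.
K starts after J ends — done with J.
M starts after K ends — done with K.
L starts exactly when M ends (back-to-back, no overlap) — done with M.
N starts before L ends → L and N overlap.
I starts exactly when L ends (back-to-back, no overlap).
I starts before N ends → N and I overlap.

I & N, L & N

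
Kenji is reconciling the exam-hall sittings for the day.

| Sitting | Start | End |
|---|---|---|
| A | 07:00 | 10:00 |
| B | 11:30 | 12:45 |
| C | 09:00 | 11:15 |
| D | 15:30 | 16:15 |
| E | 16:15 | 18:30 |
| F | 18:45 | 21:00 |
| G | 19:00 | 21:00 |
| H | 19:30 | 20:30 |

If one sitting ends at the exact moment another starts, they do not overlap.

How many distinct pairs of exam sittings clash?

4

Two intervals overlap when each starts before the other ends.
Sorted by start: A, C, B, D, E, F, G, H.
C starts before A ends → A and C overlap.
B starts after A ends, so A has no further overlaps.
B starts after C ends, so C has no further overlaps.
D starts after B ends, so B has no further overlaps.
E starts exactly when D ends (back-to-back, no overlap), so D has no further overlaps.
F starts after E ends, so E has no further overlaps.
G starts before F ends → F and G overlap.
H starts before F ends → F and H overlap.
H starts before G ends → G and H overlap.
Overlapping pairs: A & C, F & G, F & H, G & H — 4 in total.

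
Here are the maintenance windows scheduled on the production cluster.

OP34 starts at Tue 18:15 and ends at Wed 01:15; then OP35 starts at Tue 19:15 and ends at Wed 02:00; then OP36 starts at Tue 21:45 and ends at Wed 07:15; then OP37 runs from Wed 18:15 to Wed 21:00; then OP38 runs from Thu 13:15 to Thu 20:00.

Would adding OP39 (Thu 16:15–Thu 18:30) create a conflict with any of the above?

Yes — it overlaps OP38

OP34: ends Wed 01:15 at or before OP39 starts Thu 16:15 → clear.
OP35: ends Wed 02:00 at or before OP39 starts Thu 16:15 → clear.
OP36: ends Wed 07:15 at or before OP39 starts Thu 16:15 → clear.
OP37: ends Wed 21:00 at or before OP39 starts Thu 16:15 → clear.
OP38: starts Thu 13:15 before OP39 ends Thu 18:30, and ends Thu 20:00 after OP39 starts Thu 16:15 → overlap.
OP39 overlaps OP38.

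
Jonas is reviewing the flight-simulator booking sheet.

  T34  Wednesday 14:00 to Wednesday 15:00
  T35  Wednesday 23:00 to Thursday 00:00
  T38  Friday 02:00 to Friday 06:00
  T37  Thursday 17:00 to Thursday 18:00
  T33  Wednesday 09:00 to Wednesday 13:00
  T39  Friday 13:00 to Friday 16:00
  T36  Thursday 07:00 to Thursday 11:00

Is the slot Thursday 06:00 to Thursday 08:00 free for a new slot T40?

T33: ends Wednesday 13:00 at or before T40 starts Thursday 06:00 → clear.
T34: ends Wednesday 15:00 at or before T40 starts Thursday 06:00 → clear.
T35: ends Thursday 00:00 at or before T40 starts Thursday 06:00 → clear.
T36: starts Thursday 07:00 before T40 ends Thursday 08:00, and ends Thursday 11:00 after T40 starts Thursday 06:00 → overlap.
T37: starts Thursday 17:00 at or after T40 ends Thursday 08:00 → clear.
T38: starts Friday 02:00 at or after T40 ends Thursday 08:00 → clear.
T39: starts Friday 13:00 at or after T40 ends Thursday 08:00 → clear.
T40 overlaps T36.

No — it overlaps T36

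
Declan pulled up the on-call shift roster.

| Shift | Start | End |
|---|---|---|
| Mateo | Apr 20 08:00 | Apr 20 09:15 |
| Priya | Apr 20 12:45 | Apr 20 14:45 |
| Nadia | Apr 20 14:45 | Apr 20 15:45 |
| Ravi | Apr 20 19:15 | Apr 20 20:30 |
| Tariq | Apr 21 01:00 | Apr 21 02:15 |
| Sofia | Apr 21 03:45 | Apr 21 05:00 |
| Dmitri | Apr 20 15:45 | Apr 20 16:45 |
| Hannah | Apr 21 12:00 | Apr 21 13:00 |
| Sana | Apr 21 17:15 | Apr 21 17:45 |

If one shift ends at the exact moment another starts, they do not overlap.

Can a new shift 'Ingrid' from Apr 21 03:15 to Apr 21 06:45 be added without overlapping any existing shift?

No — it overlaps Sofia

Mateo: ends Apr 20 09:15 at or before Ingrid starts Apr 21 03:15 → clear.
Priya: ends Apr 20 14:45 at or before Ingrid starts Apr 21 03:15 → clear.
Nadia: ends Apr 20 15:45 at or before Ingrid starts Apr 21 03:15 → clear.
Dmitri: ends Apr 20 16:45 at or before Ingrid starts Apr 21 03:15 → clear.
Ravi: ends Apr 20 20:30 at or before Ingrid starts Apr 21 03:15 → clear.
Tariq: ends Apr 21 02:15 at or before Ingrid starts Apr 21 03:15 → clear.
Sofia: starts Apr 21 03:45 before Ingrid ends Apr 21 06:45, and ends Apr 21 05:00 after Ingrid starts Apr 21 03:15 → overlap.
Hannah: starts Apr 21 12:00 at or after Ingrid ends Apr 21 06:45 → clear.
Sana: starts Apr 21 17:15 at or after Ingrid ends Apr 21 06:45 → clear.
Ingrid overlaps Sofia.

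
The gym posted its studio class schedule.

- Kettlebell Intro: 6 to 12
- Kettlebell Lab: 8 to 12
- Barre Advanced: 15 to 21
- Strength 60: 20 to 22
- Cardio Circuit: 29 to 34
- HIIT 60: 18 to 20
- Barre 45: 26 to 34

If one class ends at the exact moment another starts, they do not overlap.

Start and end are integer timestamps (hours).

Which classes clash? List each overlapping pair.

Sorted by start: Kettlebell Intro, Kettlebell Lab, Barre Advanced, HIIT 60, Strength 60, Barre 45, Cardio Circuit.
Kettlebell Lab starts before Kettlebell Intro ends → Kettlebell Intro and Kettlebell Lab overlap.
Barre Advanced starts after Kettlebell Intro ends — done with Kettlebell Intro.
Barre Advanced starts after Kettlebell Lab ends — done with Kettlebell Lab.
HIIT 60 starts before Barre Advanced ends → Barre Advanced and HIIT 60 overlap.
Strength 60 starts before Barre Advanced ends → Barre Advanced and Strength 60 overlap.
Barre 45 starts after Barre Advanced ends — done with Barre Advanced.
Strength 60 starts exactly when HIIT 60 ends (back-to-back, no overlap) — done with HIIT 60.
Barre 45 starts after Strength 60 ends — done with Strength 60.
Cardio Circuit starts before Barre 45 ends → Barre 45 and Cardio Circuit overlap.

Barre 45 & Cardio Circuit, Barre Advanced & HIIT 60, Barre Advanced & Strength 60, Kettlebell Intro & Kettlebell Lab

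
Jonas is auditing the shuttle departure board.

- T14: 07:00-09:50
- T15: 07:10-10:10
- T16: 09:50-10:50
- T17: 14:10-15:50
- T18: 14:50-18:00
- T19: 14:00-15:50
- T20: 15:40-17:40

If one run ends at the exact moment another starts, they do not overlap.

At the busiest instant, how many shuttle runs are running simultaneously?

4

Sort all start/end points and keep a running count:
07:00 start T14 → 1
07:10 start T15 → 2
09:50 end T14 → 1
09:50 start T16 → 2
10:10 end T15 → 1
10:50 end T16 → 0
14:00 start T19 → 1
14:10 start T17 → 2
14:50 start T18 → 3
15:40 start T20 → 4
15:50 end T17 → 3
15:50 end T19 → 2
17:40 end T20 → 1
18:00 end T18 → 0
Peak is 4, at 15:40 (T17, T18, T19, T20).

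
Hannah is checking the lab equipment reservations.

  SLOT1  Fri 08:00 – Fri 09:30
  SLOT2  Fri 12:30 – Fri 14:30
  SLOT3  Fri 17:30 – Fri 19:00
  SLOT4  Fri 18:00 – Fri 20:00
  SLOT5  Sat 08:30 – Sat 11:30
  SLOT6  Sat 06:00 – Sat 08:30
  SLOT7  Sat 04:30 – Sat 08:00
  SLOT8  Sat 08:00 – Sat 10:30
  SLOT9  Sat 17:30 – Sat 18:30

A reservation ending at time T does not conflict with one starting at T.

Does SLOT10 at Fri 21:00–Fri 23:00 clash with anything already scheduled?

SLOT1: ends Fri 09:30 at or before SLOT10 starts Fri 21:00 → clear.
SLOT2: ends Fri 14:30 at or before SLOT10 starts Fri 21:00 → clear.
SLOT3: ends Fri 19:00 at or before SLOT10 starts Fri 21:00 → clear.
SLOT4: ends Fri 20:00 at or before SLOT10 starts Fri 21:00 → clear.
SLOT7: starts Sat 04:30 at or after SLOT10 ends Fri 23:00 → clear.
SLOT6: starts Sat 06:00 at or after SLOT10 ends Fri 23:00 → clear.
SLOT8: starts Sat 08:00 at or after SLOT10 ends Fri 23:00 → clear.
SLOT5: starts Sat 08:30 at or after SLOT10 ends Fri 23:00 → clear.
SLOT9: starts Sat 17:30 at or after SLOT10 ends Fri 23:00 → clear.

No — it doesn't clash with anything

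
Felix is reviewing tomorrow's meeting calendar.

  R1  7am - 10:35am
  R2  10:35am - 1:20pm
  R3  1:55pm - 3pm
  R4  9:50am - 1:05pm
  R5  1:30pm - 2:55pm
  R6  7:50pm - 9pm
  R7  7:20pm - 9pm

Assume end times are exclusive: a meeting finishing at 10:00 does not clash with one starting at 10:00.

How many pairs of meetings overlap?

Check each pair: they overlap iff neither finishes before the other starts.
Sorted by start: R1, R4, R2, R5, R3, R7, R6.
R4 starts before R1 ends → R1 and R4 overlap.
R2 starts exactly when R1 ends (back-to-back, no overlap), so nothing later overlaps R1 either.
R2 starts before R4 ends → R4 and R2 overlap.
R5 starts after R4 ends, so nothing later overlaps R4 either.
R5 starts after R2 ends, so nothing later overlaps R2 either.
R3 starts before R5 ends → R5 and R3 overlap.
R7 starts after R5 ends, so nothing later overlaps R5 either.
R7 starts after R3 ends, so nothing later overlaps R3 either.
R6 starts before R7 ends → R7 and R6 overlap.
Overlapping pairs: R1 & R4, R2 & R4, R3 & R5, R6 & R7 — 4 in total.

4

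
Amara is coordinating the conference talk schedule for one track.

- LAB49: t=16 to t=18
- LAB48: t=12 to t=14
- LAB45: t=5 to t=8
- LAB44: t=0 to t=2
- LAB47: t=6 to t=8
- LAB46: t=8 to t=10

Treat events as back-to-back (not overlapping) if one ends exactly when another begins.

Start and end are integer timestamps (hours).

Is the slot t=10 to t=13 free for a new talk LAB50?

No — it overlaps LAB48

LAB44: ends t=2 at or before LAB50 starts t=10 → clear.
LAB45: ends t=8 at or before LAB50 starts t=10 → clear.
LAB47: ends t=8 at or before LAB50 starts t=10 → clear.
LAB46: ends t=10 at or before LAB50 starts t=10 → clear.
LAB48: starts t=12 before LAB50 ends t=13, and ends t=14 after LAB50 starts t=10 → overlap.
LAB49: starts t=16 at or after LAB50 ends t=13 → clear.
LAB50 overlaps LAB48.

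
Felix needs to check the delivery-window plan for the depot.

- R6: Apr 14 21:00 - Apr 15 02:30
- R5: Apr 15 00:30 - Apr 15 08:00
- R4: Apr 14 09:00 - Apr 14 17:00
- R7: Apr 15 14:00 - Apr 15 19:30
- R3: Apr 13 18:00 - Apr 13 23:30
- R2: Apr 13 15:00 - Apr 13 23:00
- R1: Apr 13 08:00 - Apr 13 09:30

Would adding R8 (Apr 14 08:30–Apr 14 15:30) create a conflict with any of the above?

R1: ends Apr 13 09:30 at or before R8 starts Apr 14 08:30 → clear.
R2: ends Apr 13 23:00 at or before R8 starts Apr 14 08:30 → clear.
R3: ends Apr 13 23:30 at or before R8 starts Apr 14 08:30 → clear.
R4: starts Apr 14 09:00 before R8 ends Apr 14 15:30, and ends Apr 14 17:00 after R8 starts Apr 14 08:30 → overlap.
R6: starts Apr 14 21:00 at or after R8 ends Apr 14 15:30 → clear.
R5: starts Apr 15 00:30 at or after R8 ends Apr 14 15:30 → clear.
R7: starts Apr 15 14:00 at or after R8 ends Apr 14 15:30 → clear.
R8 overlaps R4.

Yes — it overlaps R4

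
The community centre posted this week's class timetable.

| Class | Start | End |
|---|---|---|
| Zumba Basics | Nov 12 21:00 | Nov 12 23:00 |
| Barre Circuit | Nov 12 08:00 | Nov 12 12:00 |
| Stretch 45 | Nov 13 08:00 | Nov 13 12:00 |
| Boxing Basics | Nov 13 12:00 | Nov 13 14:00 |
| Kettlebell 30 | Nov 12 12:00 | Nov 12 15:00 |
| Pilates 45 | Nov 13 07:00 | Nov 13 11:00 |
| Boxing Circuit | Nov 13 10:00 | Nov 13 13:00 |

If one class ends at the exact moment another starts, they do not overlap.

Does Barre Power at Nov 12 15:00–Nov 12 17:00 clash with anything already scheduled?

Barre Circuit: ends Nov 12 12:00 at or before Barre Power starts Nov 12 15:00 → clear.
Kettlebell 30: ends Nov 12 15:00 at or before Barre Power starts Nov 12 15:00 → clear.
Zumba Basics: starts Nov 12 21:00 at or after Barre Power ends Nov 12 17:00 → clear.
Pilates 45: starts Nov 13 07:00 at or after Barre Power ends Nov 12 17:00 → clear.
Stretch 45: starts Nov 13 08:00 at or after Barre Power ends Nov 12 17:00 → clear.
Boxing Circuit: starts Nov 13 10:00 at or after Barre Power ends Nov 12 17:00 → clear.
Boxing Basics: starts Nov 13 12:00 at or after Barre Power ends Nov 12 17:00 → clear.

No — it doesn't clash with anything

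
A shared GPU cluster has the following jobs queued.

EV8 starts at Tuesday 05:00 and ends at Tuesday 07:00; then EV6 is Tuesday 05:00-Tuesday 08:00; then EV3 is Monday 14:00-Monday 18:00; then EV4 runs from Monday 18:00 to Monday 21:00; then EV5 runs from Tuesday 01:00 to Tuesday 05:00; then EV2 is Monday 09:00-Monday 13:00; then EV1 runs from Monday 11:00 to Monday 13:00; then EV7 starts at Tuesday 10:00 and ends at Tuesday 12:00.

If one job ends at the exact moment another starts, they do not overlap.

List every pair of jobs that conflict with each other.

Sorted by start: EV2, EV1, EV3, EV4, EV5, EV6, EV8, EV7.
EV1 starts before EV2 ends → EV2 and EV1 overlap.
EV3 starts after EV2 ends — done with EV2.
EV3 starts after EV1 ends — done with EV1.
EV4 starts exactly when EV3 ends (back-to-back, no overlap) — done with EV3.
EV5 starts after EV4 ends — done with EV4.
EV6 starts exactly when EV5 ends (back-to-back, no overlap) — done with EV5.
EV8 starts before EV6 ends → EV6 and EV8 overlap.
EV7 starts after EV6 ends.
EV7 starts after EV8 ends.

EV1 & EV2, EV6 & EV8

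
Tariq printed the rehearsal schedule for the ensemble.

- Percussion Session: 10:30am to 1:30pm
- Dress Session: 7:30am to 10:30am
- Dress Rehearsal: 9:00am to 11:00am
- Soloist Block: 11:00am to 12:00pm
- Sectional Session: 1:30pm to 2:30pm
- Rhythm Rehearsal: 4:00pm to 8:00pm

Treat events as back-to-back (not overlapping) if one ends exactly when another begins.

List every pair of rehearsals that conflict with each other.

Two intervals overlap when each starts before the other ends.
Sorted by start: Dress Session, Dress Rehearsal, Percussion Session, Soloist Block, Sectional Session, Rhythm Rehearsal.
Dress Rehearsal starts before Dress Session ends → Dress Session and Dress Rehearsal overlap.
Percussion Session starts exactly when Dress Session ends (back-to-back, no overlap), so Dress Session has no further overlaps.
Percussion Session starts before Dress Rehearsal ends → Dress Rehearsal and Percussion Session overlap.
Soloist Block starts exactly when Dress Rehearsal ends (back-to-back, no overlap), so Dress Rehearsal has no further overlaps.
Soloist Block starts before Percussion Session ends → Percussion Session and Soloist Block overlap.
Sectional Session starts exactly when Percussion Session ends (back-to-back, no overlap), so Percussion Session has no further overlaps.
Sectional Session starts after Soloist Block ends, so Soloist Block has no further overlaps.
Rhythm Rehearsal starts after Sectional Session ends.

Dress Rehearsal & Dress Session, Dress Rehearsal & Percussion Session, Percussion Session & Soloist Block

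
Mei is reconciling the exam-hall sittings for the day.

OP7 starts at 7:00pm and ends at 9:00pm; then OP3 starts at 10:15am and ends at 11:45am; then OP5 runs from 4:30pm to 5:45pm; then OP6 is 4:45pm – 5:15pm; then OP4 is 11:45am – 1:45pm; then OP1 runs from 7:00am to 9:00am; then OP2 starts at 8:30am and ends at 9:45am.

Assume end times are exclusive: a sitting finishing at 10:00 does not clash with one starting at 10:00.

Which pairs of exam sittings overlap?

OP1 & OP2, OP5 & OP6

Sorted by start: OP1, OP2, OP3, OP4, OP5, OP6, OP7.
OP2 starts before OP1 ends → OP1 and OP2 overlap.
OP3 starts after OP1 ends — done with OP1.
OP3 starts after OP2 ends — done with OP2.
OP4 starts exactly when OP3 ends (back-to-back, no overlap) — done with OP3.
OP5 starts after OP4 ends — done with OP4.
OP6 starts before OP5 ends → OP5 and OP6 overlap.
OP7 starts after OP5 ends.
OP7 starts after OP6 ends.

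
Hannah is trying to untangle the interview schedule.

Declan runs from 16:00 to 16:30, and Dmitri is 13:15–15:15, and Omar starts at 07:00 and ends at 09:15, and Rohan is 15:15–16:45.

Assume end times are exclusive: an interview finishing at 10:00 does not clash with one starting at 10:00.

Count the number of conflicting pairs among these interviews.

1

Sorted by start: Omar, Dmitri, Rohan, Declan.
Dmitri starts after Omar ends, so nothing later overlaps Omar either.
Rohan starts exactly when Dmitri ends (back-to-back, no overlap), so nothing later overlaps Dmitri either.
Declan starts before Rohan ends → Rohan and Declan overlap.
Overlapping pairs: Declan & Rohan — 1 in total.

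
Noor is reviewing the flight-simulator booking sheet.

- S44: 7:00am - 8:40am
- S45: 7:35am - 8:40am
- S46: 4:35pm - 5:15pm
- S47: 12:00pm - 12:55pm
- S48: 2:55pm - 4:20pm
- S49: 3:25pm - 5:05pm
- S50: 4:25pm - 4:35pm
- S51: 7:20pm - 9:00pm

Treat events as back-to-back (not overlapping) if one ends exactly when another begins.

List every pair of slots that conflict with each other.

S44 & S45, S46 & S49, S48 & S49, S49 & S50

Check each pair: they overlap iff neither finishes before the other starts.
Sorted by start: S44, S45, S47, S48, S49, S50, S46, S51.
S45 starts before S44 ends → S44 and S45 overlap.
S47 starts after S44 ends; S44 is clear from here.
S47 starts after S45 ends; S45 is clear from here.
S48 starts after S47 ends; S47 is clear from here.
S49 starts before S48 ends → S48 and S49 overlap.
S50 starts after S48 ends; S48 is clear from here.
S50 starts before S49 ends → S49 and S50 overlap.
S46 starts before S49 ends → S49 and S46 overlap.
S51 starts after S49 ends.
S46 starts exactly when S50 ends (back-to-back, no overlap); S50 is clear from here.
S51 starts after S46 ends.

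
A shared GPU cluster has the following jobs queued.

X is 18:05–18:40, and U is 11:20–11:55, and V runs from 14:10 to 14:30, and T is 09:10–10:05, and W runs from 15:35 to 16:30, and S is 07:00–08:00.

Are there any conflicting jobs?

No

Sorted by start: S, T, U, V, W, X.
T starts after S ends; S is clear from here.
U starts after T ends; T is clear from here.
V starts after U ends; U is clear from here.
W starts after V ends; V is clear from here.
X starts after W ends.
Every pair is clear; the schedule has no overlaps.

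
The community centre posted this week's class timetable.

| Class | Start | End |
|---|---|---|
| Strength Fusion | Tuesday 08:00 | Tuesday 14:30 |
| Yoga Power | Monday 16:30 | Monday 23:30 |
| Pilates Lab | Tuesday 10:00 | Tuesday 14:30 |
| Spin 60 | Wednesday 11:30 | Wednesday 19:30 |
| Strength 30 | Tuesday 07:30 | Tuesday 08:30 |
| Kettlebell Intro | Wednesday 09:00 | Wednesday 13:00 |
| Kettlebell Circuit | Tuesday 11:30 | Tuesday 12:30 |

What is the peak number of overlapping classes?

Sort all start/end points and keep a running count:
Monday 16:30 start Yoga Power → 1
Monday 23:30 end Yoga Power → 0
Tuesday 07:30 start Strength 30 → 1
Tuesday 08:00 start Strength Fusion → 2
Tuesday 08:30 end Strength 30 → 1
Tuesday 10:00 start Pilates Lab → 2
Tuesday 11:30 start Kettlebell Circuit → 3
Tuesday 12:30 end Kettlebell Circuit → 2
Tuesday 14:30 end Pilates Lab → 1
Tuesday 14:30 end Strength Fusion → 0
Wednesday 09:00 start Kettlebell Intro → 1
Wednesday 11:30 start Spin 60 → 2
Wednesday 13:00 end Kettlebell Intro → 1
Wednesday 19:30 end Spin 60 → 0
Peak is 3, at Tuesday 11:30 (Kettlebell Circuit, Pilates Lab, Strength Fusion).

3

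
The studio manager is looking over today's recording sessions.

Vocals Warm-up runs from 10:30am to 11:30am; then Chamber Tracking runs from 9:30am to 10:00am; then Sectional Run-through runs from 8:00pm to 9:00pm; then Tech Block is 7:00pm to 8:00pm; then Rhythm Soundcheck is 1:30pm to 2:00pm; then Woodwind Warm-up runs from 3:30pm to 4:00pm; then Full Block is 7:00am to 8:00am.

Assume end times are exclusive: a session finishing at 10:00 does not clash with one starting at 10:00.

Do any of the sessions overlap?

Two intervals overlap when each starts before the other ends.
Sorted by start: Full Block, Chamber Tracking, Vocals Warm-up, Rhythm Soundcheck, Woodwind Warm-up, Tech Block, Sectional Run-through.
Chamber Tracking starts after Full Block ends, so Full Block has no further overlaps.
Vocals Warm-up starts after Chamber Tracking ends, so Chamber Tracking has no further overlaps.
Rhythm Soundcheck starts after Vocals Warm-up ends, so Vocals Warm-up has no further overlaps.
Woodwind Warm-up starts after Rhythm Soundcheck ends, so Rhythm Soundcheck has no further overlaps.
Tech Block starts after Woodwind Warm-up ends, so Woodwind Warm-up has no further overlaps.
Sectional Run-through starts exactly when Tech Block ends (back-to-back, no overlap).
Every pair is clear; the schedule has no overlaps.

No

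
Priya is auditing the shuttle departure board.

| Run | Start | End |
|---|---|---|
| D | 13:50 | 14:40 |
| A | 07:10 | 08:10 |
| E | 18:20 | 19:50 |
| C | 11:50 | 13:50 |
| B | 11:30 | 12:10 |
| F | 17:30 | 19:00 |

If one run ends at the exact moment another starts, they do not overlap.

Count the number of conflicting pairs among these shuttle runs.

2

Check each pair: they overlap iff neither finishes before the other starts.
Sorted by start: A, B, C, D, F, E.
B starts after A ends, so A has no further overlaps.
C starts before B ends → B and C overlap.
D starts after B ends, so B has no further overlaps.
D starts exactly when C ends (back-to-back, no overlap), so C has no further overlaps.
F starts after D ends, so D has no further overlaps.
E starts before F ends → F and E overlap.
Overlapping pairs: B & C, E & F — 2 in total.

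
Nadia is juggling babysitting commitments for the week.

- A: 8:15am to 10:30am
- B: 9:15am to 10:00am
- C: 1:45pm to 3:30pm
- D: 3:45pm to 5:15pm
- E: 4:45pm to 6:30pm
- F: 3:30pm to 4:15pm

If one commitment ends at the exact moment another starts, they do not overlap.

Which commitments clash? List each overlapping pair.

A & B, D & E, D & F

Check each pair: they overlap iff neither finishes before the other starts.
Sorted by start: A, B, C, F, D, E.
B starts before A ends → A and B overlap.
C starts after A ends — done with A.
C starts after B ends — done with B.
F starts exactly when C ends (back-to-back, no overlap) — done with C.
D starts before F ends → F and D overlap.
E starts after F ends.
E starts before D ends → D and E overlap.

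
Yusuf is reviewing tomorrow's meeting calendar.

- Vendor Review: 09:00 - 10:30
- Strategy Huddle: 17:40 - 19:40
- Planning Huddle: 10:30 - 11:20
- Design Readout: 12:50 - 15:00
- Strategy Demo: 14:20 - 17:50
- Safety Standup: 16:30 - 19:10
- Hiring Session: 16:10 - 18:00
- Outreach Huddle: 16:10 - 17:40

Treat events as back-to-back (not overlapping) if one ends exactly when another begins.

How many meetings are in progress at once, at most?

Sort all start/end points and keep a running count:
09:00 start Vendor Review → 1
10:30 end Vendor Review → 0
10:30 start Planning Huddle → 1
11:20 end Planning Huddle → 0
12:50 start Design Readout → 1
14:20 start Strategy Demo → 2
15:00 end Design Readout → 1
16:10 start Hiring Session → 2
16:10 start Outreach Huddle → 3
16:30 start Safety Standup → 4
17:40 end Outreach Huddle → 3
17:40 start Strategy Huddle → 4
17:50 end Strategy Demo → 3
18:00 end Hiring Session → 2
19:10 end Safety Standup → 1
19:40 end Strategy Huddle → 0
Peak is 4, at 16:30 (Hiring Session, Outreach Huddle, Safety Standup, Strategy Demo).

4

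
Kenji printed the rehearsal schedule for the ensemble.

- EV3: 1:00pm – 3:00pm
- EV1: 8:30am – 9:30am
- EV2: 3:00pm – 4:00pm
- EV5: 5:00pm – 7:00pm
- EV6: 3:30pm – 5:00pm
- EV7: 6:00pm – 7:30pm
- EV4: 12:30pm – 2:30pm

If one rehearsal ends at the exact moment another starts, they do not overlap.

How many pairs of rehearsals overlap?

3

Check each pair: they overlap iff neither finishes before the other starts.
Sorted by start: EV1, EV4, EV3, EV2, EV6, EV5, EV7.
EV4 starts after EV1 ends, so EV1 has no further overlaps.
EV3 starts before EV4 ends → EV4 and EV3 overlap.
EV2 starts after EV4 ends, so EV4 has no further overlaps.
EV2 starts exactly when EV3 ends (back-to-back, no overlap), so EV3 has no further overlaps.
EV6 starts before EV2 ends → EV2 and EV6 overlap.
EV5 starts after EV2 ends, so EV2 has no further overlaps.
EV5 starts exactly when EV6 ends (back-to-back, no overlap), so EV6 has no further overlaps.
EV7 starts before EV5 ends → EV5 and EV7 overlap.
Overlapping pairs: EV2 & EV6, EV3 & EV4, EV5 & EV7 — 3 in total.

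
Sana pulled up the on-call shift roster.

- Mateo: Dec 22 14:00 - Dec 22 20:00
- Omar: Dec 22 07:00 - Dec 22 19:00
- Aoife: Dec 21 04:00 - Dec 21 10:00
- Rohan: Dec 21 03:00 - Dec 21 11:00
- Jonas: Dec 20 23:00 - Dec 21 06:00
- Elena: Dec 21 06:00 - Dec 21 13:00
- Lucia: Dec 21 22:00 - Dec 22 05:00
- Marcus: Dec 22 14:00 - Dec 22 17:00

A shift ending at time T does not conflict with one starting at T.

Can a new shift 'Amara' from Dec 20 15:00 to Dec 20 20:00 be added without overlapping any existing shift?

Jonas: starts Dec 20 23:00 at or after Amara ends Dec 20 20:00 → clear.
Rohan: starts Dec 21 03:00 at or after Amara ends Dec 20 20:00 → clear.
Aoife: starts Dec 21 04:00 at or after Amara ends Dec 20 20:00 → clear.
Elena: starts Dec 21 06:00 at or after Amara ends Dec 20 20:00 → clear.
Lucia: starts Dec 21 22:00 at or after Amara ends Dec 20 20:00 → clear.
Omar: starts Dec 22 07:00 at or after Amara ends Dec 20 20:00 → clear.
Marcus: starts Dec 22 14:00 at or after Amara ends Dec 20 20:00 → clear.
Mateo: starts Dec 22 14:00 at or after Amara ends Dec 20 20:00 → clear.

Yes — the slot is free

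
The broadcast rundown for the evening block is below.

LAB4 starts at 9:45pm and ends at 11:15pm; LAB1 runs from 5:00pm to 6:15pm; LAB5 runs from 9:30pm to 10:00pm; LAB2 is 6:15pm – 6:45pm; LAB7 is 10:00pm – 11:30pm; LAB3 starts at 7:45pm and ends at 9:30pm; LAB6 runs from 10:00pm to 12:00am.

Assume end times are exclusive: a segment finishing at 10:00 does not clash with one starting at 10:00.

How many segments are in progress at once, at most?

3

Walk through starts and ends in time order (an end at T is processed before a start at T):
5:00pm start LAB1 → 1
6:15pm end LAB1 → 0
6:15pm start LAB2 → 1
6:45pm end LAB2 → 0
7:45pm start LAB3 → 1
9:30pm end LAB3 → 0
9:30pm start LAB5 → 1
9:45pm start LAB4 → 2
10:00pm end LAB5 → 1
10:00pm start LAB6 → 2
10:00pm start LAB7 → 3
11:15pm end LAB4 → 2
11:30pm end LAB7 → 1
12:00am end LAB6 → 0
Peak is 3, at 10:00pm (LAB4, LAB6, LAB7).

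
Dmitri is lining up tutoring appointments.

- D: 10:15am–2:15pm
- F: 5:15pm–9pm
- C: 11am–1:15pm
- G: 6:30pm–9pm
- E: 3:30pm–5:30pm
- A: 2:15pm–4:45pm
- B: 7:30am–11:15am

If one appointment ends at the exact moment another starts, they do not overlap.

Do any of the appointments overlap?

Two intervals overlap when each starts before the other ends.
Sorted by start: B, D, C, A, E, F, G.
D starts before B ends → B and D overlap.
That's a conflict, so the schedule is not conflict-free.

Yes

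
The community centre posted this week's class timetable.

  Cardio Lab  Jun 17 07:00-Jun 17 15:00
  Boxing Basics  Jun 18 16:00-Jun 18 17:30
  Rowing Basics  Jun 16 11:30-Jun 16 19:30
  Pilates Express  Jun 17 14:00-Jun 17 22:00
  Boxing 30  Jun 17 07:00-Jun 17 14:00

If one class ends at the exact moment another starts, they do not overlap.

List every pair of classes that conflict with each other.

Boxing 30 & Cardio Lab, Cardio Lab & Pilates Express

Sorted by start: Rowing Basics, Cardio Lab, Boxing 30, Pilates Express, Boxing Basics.
Cardio Lab starts after Rowing Basics ends; Rowing Basics is clear from here.
Boxing 30 starts before Cardio Lab ends → Cardio Lab and Boxing 30 overlap.
Pilates Express starts before Cardio Lab ends → Cardio Lab and Pilates Express overlap.
Boxing Basics starts after Cardio Lab ends.
Pilates Express starts exactly when Boxing 30 ends (back-to-back, no overlap); Boxing 30 is clear from here.
Boxing Basics starts after Pilates Express ends.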